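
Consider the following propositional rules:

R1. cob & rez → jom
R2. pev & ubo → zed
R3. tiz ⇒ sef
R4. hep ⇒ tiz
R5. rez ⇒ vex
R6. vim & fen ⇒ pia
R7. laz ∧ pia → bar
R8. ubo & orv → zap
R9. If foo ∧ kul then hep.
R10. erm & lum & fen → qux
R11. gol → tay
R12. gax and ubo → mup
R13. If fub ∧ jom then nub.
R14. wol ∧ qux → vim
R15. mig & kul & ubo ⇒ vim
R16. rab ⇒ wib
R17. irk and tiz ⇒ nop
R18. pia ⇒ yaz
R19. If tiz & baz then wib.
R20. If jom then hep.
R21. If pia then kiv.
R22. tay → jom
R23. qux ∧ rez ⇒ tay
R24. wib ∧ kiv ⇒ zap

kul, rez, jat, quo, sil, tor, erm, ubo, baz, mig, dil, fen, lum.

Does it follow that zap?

Yes

qux  (by R10: erm, lum, fen)
vim  (by R15: mig, kul, ubo)
tay  (by R23: qux, rez)
pia  (by R6: vim, fen)
kiv  (by R21: pia)
jom  (by R22: tay)
hep  (by R20: jom)
tiz  (by R4: hep)
wib  (by R19: tiz, baz)
zap  (by R24: wib, kiv)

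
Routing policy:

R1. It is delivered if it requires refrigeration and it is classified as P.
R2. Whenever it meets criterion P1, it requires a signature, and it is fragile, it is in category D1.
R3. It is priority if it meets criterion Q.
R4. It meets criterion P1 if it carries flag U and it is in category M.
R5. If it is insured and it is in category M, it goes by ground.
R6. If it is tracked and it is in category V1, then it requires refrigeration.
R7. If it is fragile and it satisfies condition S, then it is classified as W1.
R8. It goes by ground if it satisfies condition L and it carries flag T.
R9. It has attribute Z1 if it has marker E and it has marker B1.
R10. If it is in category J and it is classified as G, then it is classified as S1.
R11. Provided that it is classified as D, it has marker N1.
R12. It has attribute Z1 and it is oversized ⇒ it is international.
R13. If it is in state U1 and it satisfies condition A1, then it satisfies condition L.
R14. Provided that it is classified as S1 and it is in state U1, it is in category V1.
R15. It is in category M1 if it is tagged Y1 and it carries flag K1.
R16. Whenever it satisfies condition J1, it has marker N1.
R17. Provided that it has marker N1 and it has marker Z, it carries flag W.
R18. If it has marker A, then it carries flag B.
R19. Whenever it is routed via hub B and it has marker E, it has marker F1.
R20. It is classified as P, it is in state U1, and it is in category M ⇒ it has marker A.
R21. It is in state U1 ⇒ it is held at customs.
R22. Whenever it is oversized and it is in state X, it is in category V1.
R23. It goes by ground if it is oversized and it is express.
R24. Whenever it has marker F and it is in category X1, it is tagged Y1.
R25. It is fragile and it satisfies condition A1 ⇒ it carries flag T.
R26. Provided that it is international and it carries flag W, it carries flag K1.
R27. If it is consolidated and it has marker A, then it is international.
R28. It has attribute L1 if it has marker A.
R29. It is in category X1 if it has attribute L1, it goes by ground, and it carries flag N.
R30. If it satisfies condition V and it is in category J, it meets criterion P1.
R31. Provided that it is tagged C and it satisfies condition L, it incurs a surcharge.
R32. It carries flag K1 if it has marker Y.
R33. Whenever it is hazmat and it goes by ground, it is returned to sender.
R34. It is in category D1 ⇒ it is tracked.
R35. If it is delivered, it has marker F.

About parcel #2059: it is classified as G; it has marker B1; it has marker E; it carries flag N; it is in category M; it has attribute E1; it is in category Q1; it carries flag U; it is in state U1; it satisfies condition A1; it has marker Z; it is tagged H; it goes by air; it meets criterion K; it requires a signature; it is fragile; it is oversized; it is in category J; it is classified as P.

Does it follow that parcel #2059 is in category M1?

No

Forward chaining from the given facts derives: meets criterion P1, has attribute Z1, is classified as S1, is international, satisfies condition L, is in category V1, has marker A, is held at customs, carries flag T, has attribute L1, is in category D1, goes by ground, carries flag B, is in category X1, is tracked, requires refrigeration, is delivered, has marker F, is tagged Y1.
The only rule concluding "it is in category M1" is R15, which needs "it carries flag K1"; that is never established.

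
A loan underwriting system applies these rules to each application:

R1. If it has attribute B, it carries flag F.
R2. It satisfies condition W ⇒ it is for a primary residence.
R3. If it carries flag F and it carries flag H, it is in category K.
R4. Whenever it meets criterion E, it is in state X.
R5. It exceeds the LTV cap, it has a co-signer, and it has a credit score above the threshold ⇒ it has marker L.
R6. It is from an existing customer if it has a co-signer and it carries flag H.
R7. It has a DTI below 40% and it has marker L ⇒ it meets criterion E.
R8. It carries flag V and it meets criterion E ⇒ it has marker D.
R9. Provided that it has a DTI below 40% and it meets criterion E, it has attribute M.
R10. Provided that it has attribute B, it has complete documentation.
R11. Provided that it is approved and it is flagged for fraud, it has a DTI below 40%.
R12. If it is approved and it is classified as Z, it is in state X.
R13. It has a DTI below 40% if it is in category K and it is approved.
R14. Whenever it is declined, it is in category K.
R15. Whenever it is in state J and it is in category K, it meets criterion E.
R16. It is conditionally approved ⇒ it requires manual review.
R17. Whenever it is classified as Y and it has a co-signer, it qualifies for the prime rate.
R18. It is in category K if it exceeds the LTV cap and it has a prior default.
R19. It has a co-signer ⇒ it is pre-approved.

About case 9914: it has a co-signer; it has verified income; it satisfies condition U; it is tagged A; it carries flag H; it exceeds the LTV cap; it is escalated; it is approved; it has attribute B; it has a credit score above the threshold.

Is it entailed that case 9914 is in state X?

By R1 (it has attribute B): it carries flag F.
By R3 (it carries flag F, it carries flag H): it is in category K.
By R5 (it exceeds the LTV cap, it has a co-signer, it has a credit score above the threshold): it has marker L.
By R13 (it is in category K, it is approved): it has a DTI below 40%.
By R7 (it has a DTI below 40%, it has marker L): it meets criterion E.
By R4 (it meets criterion E): it is in state X.

Yes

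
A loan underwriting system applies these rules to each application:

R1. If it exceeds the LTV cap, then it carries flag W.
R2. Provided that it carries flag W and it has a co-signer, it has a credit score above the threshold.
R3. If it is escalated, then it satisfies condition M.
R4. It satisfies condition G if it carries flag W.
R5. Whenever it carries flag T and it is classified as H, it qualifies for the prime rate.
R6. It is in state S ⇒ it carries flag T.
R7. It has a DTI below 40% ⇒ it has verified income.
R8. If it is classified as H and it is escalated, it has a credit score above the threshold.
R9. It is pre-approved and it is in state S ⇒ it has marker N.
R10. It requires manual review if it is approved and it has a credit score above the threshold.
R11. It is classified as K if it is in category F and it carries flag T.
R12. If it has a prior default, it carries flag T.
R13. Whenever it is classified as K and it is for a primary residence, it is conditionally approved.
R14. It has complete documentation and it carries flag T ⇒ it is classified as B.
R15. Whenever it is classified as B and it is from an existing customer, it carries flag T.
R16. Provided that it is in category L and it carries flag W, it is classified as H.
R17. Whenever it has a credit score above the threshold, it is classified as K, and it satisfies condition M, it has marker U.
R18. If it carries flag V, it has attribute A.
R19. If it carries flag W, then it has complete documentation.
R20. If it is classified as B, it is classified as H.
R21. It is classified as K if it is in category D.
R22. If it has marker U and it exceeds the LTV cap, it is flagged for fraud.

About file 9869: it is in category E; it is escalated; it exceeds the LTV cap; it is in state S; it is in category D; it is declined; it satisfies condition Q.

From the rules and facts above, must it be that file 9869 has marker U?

By R1 (it exceeds the LTV cap): it carries flag W.
By R3 (it is escalated): it satisfies condition M.
By R6 (it is in state S): it carries flag T.
By R19 (it carries flag W): it has complete documentation.
By R21 (it is in category D): it is classified as K.
By R14 (it has complete documentation, it carries flag T): it is classified as B.
By R20 (it is classified as B): it is classified as H.
By R8 (it is classified as H, it is escalated): it has a credit score above the threshold.
By R17 (it has a credit score above the threshold, it is classified as K, it satisfies condition M): it has marker U.

Yes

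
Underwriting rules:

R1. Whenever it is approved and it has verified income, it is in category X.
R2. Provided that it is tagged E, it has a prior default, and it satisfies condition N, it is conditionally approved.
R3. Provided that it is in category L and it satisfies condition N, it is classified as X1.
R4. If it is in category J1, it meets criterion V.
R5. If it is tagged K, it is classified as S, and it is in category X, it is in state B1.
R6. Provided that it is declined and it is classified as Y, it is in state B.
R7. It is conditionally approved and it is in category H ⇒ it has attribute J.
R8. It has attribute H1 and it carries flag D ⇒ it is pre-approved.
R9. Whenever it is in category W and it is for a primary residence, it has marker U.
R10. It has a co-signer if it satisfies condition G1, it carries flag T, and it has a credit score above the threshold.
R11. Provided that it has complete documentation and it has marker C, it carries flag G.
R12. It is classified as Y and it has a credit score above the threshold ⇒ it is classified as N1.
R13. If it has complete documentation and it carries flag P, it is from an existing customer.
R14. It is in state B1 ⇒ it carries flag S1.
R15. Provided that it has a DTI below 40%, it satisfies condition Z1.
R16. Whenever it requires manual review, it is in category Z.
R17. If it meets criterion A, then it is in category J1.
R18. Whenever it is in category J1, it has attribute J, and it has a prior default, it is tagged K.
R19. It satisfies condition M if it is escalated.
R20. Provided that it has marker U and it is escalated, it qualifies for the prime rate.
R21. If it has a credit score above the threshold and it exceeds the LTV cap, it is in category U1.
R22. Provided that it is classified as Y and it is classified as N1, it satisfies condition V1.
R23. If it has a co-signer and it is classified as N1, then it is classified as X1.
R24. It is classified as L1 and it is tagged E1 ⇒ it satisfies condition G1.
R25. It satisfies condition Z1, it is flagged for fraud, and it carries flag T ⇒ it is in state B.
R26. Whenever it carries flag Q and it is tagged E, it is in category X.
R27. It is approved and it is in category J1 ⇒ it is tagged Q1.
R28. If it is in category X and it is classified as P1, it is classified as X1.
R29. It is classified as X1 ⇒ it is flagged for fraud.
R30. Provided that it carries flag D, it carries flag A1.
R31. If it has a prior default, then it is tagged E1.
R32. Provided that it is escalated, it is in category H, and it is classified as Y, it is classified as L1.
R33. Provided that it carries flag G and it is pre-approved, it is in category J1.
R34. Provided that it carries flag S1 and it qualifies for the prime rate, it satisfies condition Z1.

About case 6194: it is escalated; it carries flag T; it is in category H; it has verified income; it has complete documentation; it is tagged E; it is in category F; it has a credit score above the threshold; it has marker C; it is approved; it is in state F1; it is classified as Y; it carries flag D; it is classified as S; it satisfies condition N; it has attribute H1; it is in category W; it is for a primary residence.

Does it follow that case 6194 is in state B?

Forward chaining from the given facts derives: is in category X, is pre-approved, has marker U, carries flag G, is classified as N1, satisfies condition M, qualifies for the prime rate, satisfies condition V1, carries flag A1, is classified as L1, is in category J1, meets criterion V, is tagged Q1.
Rules concluding "it is in state B": R6 needs "it is declined"; R25 needs "it satisfies condition Z1" — none of these are established.

No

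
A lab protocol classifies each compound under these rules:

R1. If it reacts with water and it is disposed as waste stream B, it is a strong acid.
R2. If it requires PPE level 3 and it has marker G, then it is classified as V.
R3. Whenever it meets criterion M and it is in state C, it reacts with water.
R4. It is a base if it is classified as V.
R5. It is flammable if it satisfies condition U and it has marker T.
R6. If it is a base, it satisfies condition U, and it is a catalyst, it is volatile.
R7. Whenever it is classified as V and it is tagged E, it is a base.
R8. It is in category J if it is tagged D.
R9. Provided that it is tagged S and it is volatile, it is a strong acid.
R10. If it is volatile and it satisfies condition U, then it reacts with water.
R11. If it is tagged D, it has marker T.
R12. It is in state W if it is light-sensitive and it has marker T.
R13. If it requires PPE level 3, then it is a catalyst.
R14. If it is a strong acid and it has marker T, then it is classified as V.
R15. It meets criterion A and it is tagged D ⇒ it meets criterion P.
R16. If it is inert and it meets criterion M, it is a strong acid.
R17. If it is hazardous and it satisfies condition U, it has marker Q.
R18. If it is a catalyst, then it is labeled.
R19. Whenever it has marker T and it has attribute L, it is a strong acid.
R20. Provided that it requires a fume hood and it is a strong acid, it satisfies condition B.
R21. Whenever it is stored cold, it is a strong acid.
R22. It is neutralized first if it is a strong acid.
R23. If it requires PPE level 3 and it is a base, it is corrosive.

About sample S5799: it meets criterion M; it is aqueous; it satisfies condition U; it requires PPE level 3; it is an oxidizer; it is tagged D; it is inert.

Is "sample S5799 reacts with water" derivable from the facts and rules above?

Yes

By R11 (it is tagged D): it has marker T.
By R13 (it requires PPE level 3): it is a catalyst.
By R16 (it is inert, it meets criterion M): it is a strong acid.
By R14 (it is a strong acid, it has marker T): it is classified as V.
By R4 (it is classified as V): it is a base.
By R6 (it is a base, it satisfies condition U, it is a catalyst): it is volatile.
By R10 (it is volatile, it satisfies condition U): it reacts with water.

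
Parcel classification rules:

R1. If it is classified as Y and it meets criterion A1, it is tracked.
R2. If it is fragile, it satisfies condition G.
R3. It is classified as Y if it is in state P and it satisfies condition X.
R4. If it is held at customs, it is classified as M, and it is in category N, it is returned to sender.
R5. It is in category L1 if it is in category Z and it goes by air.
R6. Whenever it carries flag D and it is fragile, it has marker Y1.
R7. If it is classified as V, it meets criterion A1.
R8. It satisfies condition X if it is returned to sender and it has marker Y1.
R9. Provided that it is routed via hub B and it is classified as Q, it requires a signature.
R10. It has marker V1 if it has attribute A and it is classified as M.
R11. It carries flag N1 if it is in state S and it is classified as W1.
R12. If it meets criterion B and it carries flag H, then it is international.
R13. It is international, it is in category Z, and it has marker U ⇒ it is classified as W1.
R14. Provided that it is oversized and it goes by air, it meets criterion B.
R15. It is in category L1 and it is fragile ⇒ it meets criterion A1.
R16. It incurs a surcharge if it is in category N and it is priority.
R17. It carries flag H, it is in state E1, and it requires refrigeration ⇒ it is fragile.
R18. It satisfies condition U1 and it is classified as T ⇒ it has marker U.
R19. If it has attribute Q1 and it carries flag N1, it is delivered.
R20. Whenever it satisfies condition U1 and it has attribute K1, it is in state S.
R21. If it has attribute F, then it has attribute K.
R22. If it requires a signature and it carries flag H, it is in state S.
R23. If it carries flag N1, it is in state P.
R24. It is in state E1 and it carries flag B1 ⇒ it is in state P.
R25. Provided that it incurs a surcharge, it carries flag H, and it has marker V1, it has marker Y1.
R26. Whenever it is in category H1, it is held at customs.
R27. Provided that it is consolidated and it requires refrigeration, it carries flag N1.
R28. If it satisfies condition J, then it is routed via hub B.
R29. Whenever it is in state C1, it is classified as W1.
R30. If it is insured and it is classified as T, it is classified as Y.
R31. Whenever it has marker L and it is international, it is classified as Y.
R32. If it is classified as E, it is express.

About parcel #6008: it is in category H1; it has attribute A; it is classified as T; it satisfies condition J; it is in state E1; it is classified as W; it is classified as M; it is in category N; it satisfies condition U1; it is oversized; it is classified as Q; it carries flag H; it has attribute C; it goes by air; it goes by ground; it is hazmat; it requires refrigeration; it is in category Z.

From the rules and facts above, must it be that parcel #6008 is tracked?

Forward chaining from the given facts derives: is in category L1, has marker V1, meets criterion B, is fragile, has marker U, is held at customs, is routed via hub B, satisfies condition G, is returned to sender, requires a signature, is international, is classified as W1, meets criterion A1, is in state S, carries flag N1, is in state P.
The only rule concluding "it is tracked" is R1, which needs "it is classified as Y"; that is never established.

No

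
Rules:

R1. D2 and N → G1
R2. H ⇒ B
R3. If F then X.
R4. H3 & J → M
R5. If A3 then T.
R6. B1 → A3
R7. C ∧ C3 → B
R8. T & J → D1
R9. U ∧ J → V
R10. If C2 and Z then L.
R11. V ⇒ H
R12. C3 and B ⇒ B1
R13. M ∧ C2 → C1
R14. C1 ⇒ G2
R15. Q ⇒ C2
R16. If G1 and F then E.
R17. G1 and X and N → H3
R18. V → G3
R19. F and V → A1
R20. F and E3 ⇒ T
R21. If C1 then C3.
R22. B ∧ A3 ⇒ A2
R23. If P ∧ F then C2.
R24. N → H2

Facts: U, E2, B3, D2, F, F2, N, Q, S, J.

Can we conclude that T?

Yes

G1  (by R1: D2, N)
X  (by R3: F)
V  (by R9: U, J)
H  (by R11: V)
C2  (by R15: Q)
H3  (by R17: G1, X, N)
B  (by R2: H)
M  (by R4: H3, J)
C1  (by R13: M, C2)
C3  (by R21: C1)
B1  (by R12: C3, B)
A3  (by R6: B1)
T  (by R5: A3)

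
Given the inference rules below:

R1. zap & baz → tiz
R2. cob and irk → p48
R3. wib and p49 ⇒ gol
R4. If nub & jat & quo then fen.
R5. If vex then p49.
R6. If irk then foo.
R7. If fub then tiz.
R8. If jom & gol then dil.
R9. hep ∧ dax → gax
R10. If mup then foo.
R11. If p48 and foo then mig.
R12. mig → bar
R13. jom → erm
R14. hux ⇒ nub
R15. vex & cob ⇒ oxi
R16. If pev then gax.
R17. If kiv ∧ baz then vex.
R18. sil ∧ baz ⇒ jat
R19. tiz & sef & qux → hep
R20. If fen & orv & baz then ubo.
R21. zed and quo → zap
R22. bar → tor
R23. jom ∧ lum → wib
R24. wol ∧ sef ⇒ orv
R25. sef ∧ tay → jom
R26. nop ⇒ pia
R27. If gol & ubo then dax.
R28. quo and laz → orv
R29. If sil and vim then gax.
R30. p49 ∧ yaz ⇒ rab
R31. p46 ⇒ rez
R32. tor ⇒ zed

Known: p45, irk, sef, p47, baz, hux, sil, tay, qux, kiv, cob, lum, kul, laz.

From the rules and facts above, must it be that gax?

Forward chaining from the given facts derives: p48, foo, mig, bar, nub, vex, jat, tor, jom, zed, p49, erm, oxi, wib, gol, dil.
Rules concluding gax: R9 needs hep; R16 needs pev; R29 needs vim — none of these are established.

No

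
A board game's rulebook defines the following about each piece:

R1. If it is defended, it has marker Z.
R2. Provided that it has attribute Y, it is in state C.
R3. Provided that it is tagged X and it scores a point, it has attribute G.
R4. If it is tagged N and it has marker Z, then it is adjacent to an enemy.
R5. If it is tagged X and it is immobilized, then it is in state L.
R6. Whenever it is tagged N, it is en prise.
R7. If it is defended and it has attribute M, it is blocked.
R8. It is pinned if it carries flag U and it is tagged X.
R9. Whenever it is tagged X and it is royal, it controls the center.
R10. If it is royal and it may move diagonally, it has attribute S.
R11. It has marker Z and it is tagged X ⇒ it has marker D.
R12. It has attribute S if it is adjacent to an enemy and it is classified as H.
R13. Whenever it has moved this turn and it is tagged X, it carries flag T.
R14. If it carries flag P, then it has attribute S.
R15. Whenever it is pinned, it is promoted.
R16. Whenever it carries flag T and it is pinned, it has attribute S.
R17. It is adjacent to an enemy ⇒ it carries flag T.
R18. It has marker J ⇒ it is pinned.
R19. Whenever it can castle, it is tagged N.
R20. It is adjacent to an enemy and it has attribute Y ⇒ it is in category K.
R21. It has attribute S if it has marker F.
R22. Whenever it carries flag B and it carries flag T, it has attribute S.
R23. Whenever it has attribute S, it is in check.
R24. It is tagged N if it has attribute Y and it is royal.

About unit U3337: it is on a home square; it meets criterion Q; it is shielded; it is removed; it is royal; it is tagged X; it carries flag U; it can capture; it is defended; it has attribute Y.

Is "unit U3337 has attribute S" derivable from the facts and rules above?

Yes

By R1 (it is defended): it has marker Z.
By R8 (it carries flag U, it is tagged X): it is pinned.
By R24 (it has attribute Y, it is royal): it is tagged N.
By R4 (it is tagged N, it has marker Z): it is adjacent to an enemy.
By R17 (it is adjacent to an enemy): it carries flag T.
By R16 (it carries flag T, it is pinned): it has attribute S.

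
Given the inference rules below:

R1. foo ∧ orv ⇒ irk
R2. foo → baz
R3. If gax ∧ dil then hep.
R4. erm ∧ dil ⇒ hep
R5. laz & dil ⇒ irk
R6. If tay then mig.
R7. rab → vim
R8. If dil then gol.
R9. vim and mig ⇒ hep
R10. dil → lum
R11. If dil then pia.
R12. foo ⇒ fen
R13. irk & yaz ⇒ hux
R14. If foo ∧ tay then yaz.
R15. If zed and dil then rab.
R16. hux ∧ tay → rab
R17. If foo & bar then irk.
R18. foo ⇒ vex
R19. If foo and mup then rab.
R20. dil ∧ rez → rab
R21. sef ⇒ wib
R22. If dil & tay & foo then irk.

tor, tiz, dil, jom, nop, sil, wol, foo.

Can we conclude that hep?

No

Forward chaining from the given facts derives: baz, gol, lum, pia, fen, vex.
Rules concluding hep: R3 needs gax; R4 needs erm; R9 needs vim — none of these are established.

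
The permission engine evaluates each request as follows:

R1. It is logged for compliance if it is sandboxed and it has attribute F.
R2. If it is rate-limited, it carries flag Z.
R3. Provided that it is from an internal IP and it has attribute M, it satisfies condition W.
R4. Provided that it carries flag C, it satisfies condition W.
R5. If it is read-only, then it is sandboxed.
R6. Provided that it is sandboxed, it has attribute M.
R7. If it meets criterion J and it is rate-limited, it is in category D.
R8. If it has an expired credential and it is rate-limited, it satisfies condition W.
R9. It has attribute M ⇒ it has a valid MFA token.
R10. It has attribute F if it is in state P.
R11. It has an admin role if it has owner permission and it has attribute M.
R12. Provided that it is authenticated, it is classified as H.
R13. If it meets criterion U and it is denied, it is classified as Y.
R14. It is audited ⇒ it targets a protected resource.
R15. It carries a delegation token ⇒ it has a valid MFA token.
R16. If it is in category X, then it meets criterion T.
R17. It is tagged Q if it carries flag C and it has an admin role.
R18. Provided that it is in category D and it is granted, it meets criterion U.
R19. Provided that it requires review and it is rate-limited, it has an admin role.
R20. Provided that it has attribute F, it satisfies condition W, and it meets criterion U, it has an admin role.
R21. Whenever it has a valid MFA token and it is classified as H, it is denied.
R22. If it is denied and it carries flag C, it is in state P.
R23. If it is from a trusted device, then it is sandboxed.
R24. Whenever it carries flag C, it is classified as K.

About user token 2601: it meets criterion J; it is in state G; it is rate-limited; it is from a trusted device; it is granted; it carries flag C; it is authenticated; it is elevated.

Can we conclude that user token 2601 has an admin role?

By R4 (it carries flag C): it satisfies condition W.
By R7 (it meets criterion J, it is rate-limited): it is in category D.
By R12 (it is authenticated): it is classified as H.
By R18 (it is in category D, it is granted): it meets criterion U.
By R23 (it is from a trusted device): it is sandboxed.
By R6 (it is sandboxed): it has attribute M.
By R9 (it has attribute M): it has a valid MFA token.
By R21 (it has a valid MFA token, it is classified as H): it is denied.
By R22 (it is denied, it carries flag C): it is in state P.
By R10 (it is in state P): it has attribute F.
By R20 (it has attribute F, it satisfies condition W, it meets criterion U): it has an admin role.

Yes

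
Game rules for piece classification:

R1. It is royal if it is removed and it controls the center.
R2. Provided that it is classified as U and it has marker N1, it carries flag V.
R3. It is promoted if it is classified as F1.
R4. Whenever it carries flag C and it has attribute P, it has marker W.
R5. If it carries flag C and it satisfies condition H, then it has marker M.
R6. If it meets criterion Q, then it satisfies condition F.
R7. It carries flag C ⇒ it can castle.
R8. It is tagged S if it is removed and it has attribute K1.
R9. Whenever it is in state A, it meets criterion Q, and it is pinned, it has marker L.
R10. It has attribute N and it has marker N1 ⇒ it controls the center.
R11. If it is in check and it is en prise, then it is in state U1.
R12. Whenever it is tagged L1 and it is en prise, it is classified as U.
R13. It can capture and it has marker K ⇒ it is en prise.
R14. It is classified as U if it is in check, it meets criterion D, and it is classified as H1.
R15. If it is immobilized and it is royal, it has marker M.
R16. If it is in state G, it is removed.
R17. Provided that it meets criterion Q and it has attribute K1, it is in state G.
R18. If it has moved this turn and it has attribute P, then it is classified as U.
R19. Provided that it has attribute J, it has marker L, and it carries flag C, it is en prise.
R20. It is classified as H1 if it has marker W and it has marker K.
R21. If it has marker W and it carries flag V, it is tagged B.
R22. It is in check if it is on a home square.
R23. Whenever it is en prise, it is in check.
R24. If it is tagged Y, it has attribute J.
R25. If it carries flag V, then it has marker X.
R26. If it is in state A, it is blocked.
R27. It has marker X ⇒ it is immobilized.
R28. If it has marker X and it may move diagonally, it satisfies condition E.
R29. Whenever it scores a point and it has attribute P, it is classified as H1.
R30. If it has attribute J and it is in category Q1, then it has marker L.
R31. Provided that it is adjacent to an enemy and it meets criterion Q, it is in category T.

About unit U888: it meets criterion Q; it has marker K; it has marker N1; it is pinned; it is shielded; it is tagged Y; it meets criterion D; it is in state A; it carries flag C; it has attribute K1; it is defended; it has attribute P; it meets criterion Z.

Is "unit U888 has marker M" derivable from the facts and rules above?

No

Forward chaining from the given facts derives: has marker W, satisfies condition F, can castle, has marker L, is in state G, is classified as H1, has attribute J, is blocked, is removed, is en prise, is in check, is tagged S, is in state U1, is classified as U, carries flag V, is tagged B, has marker X, is immobilized.
Rules concluding "it has marker M": R5 needs "it satisfies condition H"; R15 needs "it is royal" — none of these are established.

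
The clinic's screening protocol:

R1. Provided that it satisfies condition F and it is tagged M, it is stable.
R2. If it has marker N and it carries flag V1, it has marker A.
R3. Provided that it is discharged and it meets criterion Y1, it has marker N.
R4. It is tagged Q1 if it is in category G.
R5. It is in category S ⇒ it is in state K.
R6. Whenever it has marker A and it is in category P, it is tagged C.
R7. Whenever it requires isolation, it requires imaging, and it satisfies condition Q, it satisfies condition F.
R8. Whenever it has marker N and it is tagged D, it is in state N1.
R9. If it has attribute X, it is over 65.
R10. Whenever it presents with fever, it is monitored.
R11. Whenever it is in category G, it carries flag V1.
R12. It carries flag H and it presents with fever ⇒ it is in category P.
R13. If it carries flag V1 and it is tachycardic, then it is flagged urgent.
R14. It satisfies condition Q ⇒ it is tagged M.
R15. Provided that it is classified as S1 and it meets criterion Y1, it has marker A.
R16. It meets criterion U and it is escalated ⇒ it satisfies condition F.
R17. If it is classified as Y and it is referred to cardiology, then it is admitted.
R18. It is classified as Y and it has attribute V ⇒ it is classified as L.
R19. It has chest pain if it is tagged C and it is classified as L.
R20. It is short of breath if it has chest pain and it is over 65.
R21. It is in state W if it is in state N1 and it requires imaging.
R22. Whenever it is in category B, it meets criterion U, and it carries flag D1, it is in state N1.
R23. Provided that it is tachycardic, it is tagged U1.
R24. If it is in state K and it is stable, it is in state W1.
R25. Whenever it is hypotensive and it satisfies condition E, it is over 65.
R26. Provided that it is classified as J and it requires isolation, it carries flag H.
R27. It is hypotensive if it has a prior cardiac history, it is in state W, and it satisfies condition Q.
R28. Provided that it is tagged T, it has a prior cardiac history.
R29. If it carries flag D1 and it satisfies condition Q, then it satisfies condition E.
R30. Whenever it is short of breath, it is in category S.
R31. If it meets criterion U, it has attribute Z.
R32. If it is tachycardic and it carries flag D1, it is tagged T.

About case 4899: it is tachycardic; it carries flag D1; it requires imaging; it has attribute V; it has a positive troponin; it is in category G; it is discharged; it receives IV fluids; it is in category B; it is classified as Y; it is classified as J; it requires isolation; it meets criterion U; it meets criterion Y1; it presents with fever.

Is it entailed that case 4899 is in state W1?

Forward chaining from the given facts derives: has marker N, is tagged Q1, is monitored, carries flag V1, is flagged urgent, is classified as L, is in state N1, is tagged U1, carries flag H, has attribute Z, is tagged T, has marker A, is in category P, is in state W, has a prior cardiac history, is tagged C, has chest pain.
The only rule concluding "it is in state W1" is R24, which needs "it is in state K"; that is never established.

No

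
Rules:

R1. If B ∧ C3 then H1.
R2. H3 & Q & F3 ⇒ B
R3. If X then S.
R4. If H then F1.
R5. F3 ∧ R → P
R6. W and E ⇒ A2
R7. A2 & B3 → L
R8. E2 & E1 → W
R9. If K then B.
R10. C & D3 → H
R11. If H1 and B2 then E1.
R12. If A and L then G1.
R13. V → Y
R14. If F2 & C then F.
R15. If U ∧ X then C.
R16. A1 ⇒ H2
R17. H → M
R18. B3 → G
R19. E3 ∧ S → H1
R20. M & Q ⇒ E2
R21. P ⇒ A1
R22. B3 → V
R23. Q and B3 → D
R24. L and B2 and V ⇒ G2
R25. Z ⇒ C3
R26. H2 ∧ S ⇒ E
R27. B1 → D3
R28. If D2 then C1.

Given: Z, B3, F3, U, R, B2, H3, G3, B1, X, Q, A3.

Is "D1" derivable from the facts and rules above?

No

Forward chaining from the given facts derives: B, S, P, C, G, A1, V, D, C3, D3, H1, H, E1, Y, H2, M, E2, E, F1, W, A2, L, G2.
No rule has D1 as its conclusion, and it is not among the given facts.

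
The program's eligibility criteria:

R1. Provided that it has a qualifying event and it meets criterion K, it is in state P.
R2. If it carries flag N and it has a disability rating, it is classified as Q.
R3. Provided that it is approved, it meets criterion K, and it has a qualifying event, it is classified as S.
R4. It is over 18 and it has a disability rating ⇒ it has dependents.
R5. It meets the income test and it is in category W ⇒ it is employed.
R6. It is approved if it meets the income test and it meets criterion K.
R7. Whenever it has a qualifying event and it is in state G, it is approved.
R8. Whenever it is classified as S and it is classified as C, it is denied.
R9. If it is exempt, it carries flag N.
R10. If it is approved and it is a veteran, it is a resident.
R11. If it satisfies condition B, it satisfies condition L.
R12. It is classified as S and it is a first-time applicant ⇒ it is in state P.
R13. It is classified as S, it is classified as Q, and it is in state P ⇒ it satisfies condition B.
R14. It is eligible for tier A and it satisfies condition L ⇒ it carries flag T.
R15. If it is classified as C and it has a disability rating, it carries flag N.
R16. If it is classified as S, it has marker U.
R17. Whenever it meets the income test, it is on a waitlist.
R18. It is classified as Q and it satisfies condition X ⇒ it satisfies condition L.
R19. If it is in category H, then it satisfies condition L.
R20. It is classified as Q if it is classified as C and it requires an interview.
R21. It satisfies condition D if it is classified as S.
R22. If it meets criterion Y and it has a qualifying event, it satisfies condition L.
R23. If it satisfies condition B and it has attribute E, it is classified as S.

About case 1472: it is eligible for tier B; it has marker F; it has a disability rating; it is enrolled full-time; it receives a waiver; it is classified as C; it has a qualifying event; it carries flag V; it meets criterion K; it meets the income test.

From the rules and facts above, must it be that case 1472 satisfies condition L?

Yes

By R1 (it has a qualifying event, it meets criterion K): it is in state P.
By R6 (it meets the income test, it meets criterion K): it is approved.
By R15 (it is classified as C, it has a disability rating): it carries flag N.
By R2 (it carries flag N, it has a disability rating): it is classified as Q.
By R3 (it is approved, it meets criterion K, it has a qualifying event): it is classified as S.
By R13 (it is classified as S, it is classified as Q, it is in state P): it satisfies condition B.
By R11 (it satisfies condition B): it satisfies condition L.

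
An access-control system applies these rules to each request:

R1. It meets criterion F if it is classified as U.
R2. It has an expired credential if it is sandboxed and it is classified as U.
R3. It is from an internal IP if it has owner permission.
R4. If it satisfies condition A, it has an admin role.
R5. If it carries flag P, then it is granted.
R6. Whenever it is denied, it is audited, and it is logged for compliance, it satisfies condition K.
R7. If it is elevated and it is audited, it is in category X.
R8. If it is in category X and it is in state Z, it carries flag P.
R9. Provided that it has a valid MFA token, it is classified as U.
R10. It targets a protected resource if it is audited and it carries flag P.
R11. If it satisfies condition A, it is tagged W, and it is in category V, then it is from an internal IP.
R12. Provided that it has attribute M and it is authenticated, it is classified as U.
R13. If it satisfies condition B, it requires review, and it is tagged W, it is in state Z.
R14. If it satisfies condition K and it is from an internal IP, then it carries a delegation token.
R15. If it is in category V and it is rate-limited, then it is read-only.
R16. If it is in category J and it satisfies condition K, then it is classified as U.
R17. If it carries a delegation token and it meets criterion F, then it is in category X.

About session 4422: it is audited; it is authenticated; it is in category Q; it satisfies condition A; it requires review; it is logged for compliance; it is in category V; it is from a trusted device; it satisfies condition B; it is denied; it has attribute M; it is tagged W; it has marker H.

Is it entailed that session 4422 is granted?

By R6 (it is denied, it is audited, it is logged for compliance): it satisfies condition K.
By R11 (it satisfies condition A, it is tagged W, it is in category V): it is from an internal IP.
By R12 (it has attribute M, it is authenticated): it is classified as U.
By R13 (it satisfies condition B, it requires review, it is tagged W): it is in state Z.
By R14 (it satisfies condition K, it is from an internal IP): it carries a delegation token.
By R1 (it is classified as U): it meets criterion F.
By R17 (it carries a delegation token, it meets criterion F): it is in category X.
By R8 (it is in category X, it is in state Z): it carries flag P.
By R5 (it carries flag P): it is granted.

Yes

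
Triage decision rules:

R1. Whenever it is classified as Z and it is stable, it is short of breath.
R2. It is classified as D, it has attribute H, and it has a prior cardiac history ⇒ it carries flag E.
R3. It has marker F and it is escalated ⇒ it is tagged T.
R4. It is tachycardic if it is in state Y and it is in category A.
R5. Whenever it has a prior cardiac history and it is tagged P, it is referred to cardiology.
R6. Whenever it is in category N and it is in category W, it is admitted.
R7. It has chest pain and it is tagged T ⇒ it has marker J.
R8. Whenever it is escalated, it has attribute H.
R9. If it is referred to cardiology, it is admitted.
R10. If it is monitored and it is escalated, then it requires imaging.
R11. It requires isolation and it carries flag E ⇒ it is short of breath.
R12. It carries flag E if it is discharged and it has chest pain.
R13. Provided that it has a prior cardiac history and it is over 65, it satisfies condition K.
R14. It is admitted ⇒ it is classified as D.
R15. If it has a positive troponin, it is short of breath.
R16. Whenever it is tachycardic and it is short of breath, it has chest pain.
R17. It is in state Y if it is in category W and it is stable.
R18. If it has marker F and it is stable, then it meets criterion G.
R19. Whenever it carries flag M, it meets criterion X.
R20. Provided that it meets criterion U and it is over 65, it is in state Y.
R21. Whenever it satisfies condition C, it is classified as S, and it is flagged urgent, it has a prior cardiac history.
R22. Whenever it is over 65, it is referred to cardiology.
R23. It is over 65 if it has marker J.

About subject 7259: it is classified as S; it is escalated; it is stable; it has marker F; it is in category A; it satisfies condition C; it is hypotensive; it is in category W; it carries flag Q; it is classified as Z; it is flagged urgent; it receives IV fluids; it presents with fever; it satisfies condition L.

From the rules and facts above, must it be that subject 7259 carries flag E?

By R1 (it is classified as Z, it is stable): it is short of breath.
By R3 (it has marker F, it is escalated): it is tagged T.
By R8 (it is escalated): it has attribute H.
By R17 (it is in category W, it is stable): it is in state Y.
By R21 (it satisfies condition C, it is classified as S, it is flagged urgent): it has a prior cardiac history.
By R4 (it is in state Y, it is in category A): it is tachycardic.
By R16 (it is tachycardic, it is short of breath): it has chest pain.
By R7 (it has chest pain, it is tagged T): it has marker J.
By R23 (it has marker J): it is over 65.
By R22 (it is over 65): it is referred to cardiology.
By R9 (it is referred to cardiology): it is admitted.
By R14 (it is admitted): it is classified as D.
By R2 (it is classified as D, it has attribute H, it has a prior cardiac history): it carries flag E.

Yes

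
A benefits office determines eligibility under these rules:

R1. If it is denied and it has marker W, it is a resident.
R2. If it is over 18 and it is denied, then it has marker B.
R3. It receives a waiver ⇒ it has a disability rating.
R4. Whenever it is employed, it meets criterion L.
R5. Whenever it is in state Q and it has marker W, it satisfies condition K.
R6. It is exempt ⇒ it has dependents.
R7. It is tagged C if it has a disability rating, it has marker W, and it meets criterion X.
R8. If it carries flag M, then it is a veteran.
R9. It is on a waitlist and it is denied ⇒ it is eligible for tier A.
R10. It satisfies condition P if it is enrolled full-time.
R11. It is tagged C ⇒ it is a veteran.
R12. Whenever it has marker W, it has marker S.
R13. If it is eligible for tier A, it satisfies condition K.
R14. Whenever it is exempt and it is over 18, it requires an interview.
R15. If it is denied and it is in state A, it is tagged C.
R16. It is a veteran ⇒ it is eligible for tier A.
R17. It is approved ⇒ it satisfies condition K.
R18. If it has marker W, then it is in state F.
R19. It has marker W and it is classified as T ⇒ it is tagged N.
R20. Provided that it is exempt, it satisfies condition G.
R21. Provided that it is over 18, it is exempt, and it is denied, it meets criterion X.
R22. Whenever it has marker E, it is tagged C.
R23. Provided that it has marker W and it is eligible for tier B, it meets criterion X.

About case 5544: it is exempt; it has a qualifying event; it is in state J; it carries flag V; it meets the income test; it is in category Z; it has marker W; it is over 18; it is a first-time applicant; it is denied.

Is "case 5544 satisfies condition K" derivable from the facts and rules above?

Forward chaining from the given facts derives: is a resident, has marker B, has dependents, has marker S, requires an interview, is in state F, satisfies condition G, meets criterion X.
Rules concluding "it satisfies condition K": R5 needs "it is in state Q"; R13 needs "it is eligible for tier A"; R17 needs "it is approved" — none of these are established.

No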